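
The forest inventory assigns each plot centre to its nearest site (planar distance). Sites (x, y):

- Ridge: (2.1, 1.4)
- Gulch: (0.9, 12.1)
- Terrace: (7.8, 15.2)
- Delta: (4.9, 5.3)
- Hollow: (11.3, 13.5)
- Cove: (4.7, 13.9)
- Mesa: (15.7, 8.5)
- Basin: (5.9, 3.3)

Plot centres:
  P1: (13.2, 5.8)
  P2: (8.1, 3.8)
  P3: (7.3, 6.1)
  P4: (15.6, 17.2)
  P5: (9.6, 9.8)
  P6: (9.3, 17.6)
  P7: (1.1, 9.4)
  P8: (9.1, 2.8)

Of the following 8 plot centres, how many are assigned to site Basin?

P1 → Mesa
P2 → Basin
P3 → Delta
P4 → Hollow
P5 → Hollow
P6 → Terrace
P7 → Gulch
P8 → Basin
2 of the 8 go to Basin.

2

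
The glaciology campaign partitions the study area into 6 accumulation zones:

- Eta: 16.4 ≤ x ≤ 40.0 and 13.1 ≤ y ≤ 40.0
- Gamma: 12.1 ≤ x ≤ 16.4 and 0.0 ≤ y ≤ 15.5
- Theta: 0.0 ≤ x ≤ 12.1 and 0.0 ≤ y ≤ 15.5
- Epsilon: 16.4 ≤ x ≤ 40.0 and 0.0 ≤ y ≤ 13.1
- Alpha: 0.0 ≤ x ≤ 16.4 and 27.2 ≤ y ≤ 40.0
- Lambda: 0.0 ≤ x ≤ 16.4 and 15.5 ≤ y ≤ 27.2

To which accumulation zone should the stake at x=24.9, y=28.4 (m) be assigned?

Eta

The point has x = 24.9 and y = 28.4.
Only Eta satisfies 16.4 ≤ x ≤ 40.0 and 13.1 ≤ y ≤ 40.0.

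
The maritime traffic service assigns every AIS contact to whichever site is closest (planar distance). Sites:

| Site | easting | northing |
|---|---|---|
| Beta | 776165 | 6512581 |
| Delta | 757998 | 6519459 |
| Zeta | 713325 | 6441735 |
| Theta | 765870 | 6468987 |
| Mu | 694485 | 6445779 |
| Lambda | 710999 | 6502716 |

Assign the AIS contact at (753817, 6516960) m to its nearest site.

Delta

Squared distances to each site:
Beta: 518608745.000; Delta: 23725762.000; Zeta: 7298402689.000; Theta: 2446683538.000; Mu: 8587020985.000; Lambda: 2036272660.000.
Minimum at Delta.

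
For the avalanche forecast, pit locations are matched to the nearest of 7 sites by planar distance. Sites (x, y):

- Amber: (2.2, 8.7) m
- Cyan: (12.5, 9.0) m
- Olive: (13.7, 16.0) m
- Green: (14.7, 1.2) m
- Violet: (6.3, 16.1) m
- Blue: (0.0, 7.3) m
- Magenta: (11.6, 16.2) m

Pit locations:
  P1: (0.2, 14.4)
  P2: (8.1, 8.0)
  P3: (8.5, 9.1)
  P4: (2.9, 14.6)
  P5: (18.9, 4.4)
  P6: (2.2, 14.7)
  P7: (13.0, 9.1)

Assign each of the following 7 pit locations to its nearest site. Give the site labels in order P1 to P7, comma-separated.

P1 → Amber (d²=36.49)
P2 → Cyan (d²=20.36)
P3 → Cyan (d²=16.01)
P4 → Violet (d²=13.81)
P5 → Green (d²=27.88)
P6 → Violet (d²=18.77)
P7 → Cyan (d²=0.26)

Amber, Cyan, Cyan, Violet, Green, Violet, Cyan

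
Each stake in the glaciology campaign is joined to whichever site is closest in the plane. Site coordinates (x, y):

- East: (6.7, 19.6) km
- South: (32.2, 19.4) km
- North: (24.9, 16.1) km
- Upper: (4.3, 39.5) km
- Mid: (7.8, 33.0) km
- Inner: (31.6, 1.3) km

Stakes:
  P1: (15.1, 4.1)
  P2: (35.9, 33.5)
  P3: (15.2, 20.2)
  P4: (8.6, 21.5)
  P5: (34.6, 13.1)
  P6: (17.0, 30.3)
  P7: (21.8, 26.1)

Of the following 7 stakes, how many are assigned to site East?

P1 → North
P2 → South
P3 → East
P4 → East
P5 → South
P6 → Mid
P7 → North
2 of the 7 go to East.

2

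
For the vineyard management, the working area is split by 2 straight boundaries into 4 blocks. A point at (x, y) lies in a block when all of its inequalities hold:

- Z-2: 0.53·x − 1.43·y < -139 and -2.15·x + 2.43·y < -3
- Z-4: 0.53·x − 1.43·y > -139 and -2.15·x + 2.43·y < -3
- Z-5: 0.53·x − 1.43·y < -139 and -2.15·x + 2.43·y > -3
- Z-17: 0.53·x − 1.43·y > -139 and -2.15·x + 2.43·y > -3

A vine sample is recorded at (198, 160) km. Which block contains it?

Z-4

0.53·198 − 1.43·160 = -123.860, which is > -139
-2.15·198 + 2.43·160 = -36.900, which is < -3
This sign pattern matches Z-4.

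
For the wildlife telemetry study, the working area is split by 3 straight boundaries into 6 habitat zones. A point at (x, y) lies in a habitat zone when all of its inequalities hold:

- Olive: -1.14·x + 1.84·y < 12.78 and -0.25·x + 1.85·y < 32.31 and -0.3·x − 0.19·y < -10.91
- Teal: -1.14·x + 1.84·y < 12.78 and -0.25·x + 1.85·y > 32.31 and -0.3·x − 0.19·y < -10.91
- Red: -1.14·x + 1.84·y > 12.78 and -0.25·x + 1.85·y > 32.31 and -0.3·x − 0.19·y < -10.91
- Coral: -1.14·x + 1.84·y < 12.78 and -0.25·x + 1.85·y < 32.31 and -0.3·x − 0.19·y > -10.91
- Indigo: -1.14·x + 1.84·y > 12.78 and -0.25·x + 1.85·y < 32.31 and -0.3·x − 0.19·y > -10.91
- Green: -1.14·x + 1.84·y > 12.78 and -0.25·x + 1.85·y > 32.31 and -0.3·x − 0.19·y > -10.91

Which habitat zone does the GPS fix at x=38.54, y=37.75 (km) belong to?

Red

-1.14·38.54 + 1.84·37.75 = 25.524, which is > 12.78
-0.25·38.54 + 1.85·37.75 = 60.203, which is > 32.31
-0.3·38.54 − 0.19·37.75 = -18.735, which is < -10.91
This sign pattern matches Red.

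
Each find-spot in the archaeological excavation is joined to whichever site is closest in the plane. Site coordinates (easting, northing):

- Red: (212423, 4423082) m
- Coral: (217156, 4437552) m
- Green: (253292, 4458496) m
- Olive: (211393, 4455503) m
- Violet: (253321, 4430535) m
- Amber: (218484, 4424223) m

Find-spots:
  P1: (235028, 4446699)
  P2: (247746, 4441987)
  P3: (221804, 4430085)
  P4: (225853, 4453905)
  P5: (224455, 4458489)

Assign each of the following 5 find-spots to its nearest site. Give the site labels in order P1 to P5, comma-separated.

P1 → Coral (d²=403075993.00)
P2 → Violet (d²=162228929.00)
P3 → Amber (d²=45385444.00)
P4 → Olive (d²=211645204.00)
P5 → Olive (d²=179532040.00)

Coral, Violet, Amber, Olive, Olive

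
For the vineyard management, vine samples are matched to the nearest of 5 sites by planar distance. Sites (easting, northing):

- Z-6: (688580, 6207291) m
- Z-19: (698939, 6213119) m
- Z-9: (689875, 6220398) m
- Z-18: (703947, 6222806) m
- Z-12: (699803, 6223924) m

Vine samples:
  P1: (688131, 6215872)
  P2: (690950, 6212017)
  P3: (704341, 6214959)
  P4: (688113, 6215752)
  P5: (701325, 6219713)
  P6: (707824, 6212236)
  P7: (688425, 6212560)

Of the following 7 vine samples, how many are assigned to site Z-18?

1

P1 → Z-9
P2 → Z-6
P3 → Z-19
P4 → Z-9
P5 → Z-18
P6 → Z-19
P7 → Z-6
1 of the 7 goes to Z-18.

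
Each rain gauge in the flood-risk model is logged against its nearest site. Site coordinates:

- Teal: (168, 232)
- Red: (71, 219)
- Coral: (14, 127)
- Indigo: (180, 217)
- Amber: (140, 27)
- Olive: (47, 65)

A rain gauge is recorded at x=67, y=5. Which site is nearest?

Olive

Squared distances to each site:
Teal: 61730.000; Red: 45812.000; Coral: 17693.000; Indigo: 57713.000; Amber: 5813.000; Olive: 4000.000.
Minimum at Olive.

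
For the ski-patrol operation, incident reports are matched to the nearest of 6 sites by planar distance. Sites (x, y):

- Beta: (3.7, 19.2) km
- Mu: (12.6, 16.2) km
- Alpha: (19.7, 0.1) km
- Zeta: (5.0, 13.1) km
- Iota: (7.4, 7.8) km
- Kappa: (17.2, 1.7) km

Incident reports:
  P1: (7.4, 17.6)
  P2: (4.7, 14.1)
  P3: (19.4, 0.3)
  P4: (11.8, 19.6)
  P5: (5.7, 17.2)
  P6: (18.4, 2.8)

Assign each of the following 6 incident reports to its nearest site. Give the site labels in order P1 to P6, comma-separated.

P1 → Beta (d²=16.25)
P2 → Zeta (d²=1.09)
P3 → Alpha (d²=0.13)
P4 → Mu (d²=12.20)
P5 → Beta (d²=8.00)
P6 → Kappa (d²=2.65)

Beta, Zeta, Alpha, Mu, Beta, Kappa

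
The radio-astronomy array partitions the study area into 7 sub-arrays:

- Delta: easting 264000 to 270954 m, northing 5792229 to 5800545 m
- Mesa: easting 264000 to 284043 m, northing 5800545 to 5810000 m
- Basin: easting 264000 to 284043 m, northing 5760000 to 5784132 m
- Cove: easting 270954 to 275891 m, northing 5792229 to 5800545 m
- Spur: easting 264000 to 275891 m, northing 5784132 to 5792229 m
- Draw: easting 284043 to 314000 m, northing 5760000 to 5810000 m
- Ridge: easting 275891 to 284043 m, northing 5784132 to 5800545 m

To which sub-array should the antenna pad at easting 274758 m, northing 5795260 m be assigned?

The point has easting = 274758 and northing = 5795260.
Only Cove satisfies 270954 ≤ easting ≤ 275891 and 5792229 ≤ northing ≤ 5800545.

Cove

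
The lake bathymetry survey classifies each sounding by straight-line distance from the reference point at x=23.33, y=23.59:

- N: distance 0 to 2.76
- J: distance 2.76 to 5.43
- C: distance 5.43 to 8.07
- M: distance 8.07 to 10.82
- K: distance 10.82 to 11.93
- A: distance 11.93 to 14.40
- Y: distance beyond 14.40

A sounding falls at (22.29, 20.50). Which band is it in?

Distance = √((22.29−23.33)² + (20.50−23.59)²) = √(1.082 + 9.548) = 3.260.
2.76 ≤ 3.260 < 5.43 → J.

J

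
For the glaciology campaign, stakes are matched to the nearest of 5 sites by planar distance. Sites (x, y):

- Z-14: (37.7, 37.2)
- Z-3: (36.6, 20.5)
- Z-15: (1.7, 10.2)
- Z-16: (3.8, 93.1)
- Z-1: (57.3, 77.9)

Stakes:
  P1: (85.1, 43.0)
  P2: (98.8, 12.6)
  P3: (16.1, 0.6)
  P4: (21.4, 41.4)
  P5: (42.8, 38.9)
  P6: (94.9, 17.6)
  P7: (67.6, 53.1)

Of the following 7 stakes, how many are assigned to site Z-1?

2

P1 → Z-1
P2 → Z-3
P3 → Z-15
P4 → Z-14
P5 → Z-14
P6 → Z-3
P7 → Z-1
2 of the 7 go to Z-1.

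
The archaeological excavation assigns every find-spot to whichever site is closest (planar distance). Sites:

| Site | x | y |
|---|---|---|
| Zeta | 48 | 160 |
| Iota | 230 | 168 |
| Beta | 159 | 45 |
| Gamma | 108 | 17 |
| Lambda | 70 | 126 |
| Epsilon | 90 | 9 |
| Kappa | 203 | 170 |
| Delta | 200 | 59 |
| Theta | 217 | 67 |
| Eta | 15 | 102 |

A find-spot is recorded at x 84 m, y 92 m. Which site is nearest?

Squared distances to each site:
Zeta: 5920.000; Iota: 27092.000; Beta: 7834.000; Gamma: 6201.000; Lambda: 1352.000; Epsilon: 6925.000; Kappa: 20245.000; Delta: 14545.000; Theta: 18314.000; Eta: 4861.000.
Minimum at Lambda.

Lambda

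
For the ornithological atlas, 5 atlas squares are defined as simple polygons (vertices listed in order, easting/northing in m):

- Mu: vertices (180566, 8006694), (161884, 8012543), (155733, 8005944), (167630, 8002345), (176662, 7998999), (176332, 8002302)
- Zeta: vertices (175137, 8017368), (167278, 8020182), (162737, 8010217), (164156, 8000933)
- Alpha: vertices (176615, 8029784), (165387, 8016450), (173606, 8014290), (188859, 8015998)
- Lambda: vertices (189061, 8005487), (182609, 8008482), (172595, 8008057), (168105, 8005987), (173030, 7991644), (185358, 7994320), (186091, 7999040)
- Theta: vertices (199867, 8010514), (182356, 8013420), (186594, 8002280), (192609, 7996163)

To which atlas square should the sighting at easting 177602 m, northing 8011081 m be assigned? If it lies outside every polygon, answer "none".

none

Cast a ray rightward from (177602, 8011081). For each polygon, the edges (by vertex number in listed order) whose endpoints lie on opposite sides of northing = 8011081, where each meets that height, and whether that is right or left of the point:
Mu: 1–2 at easting≈166553.7 (left), 2–3 at easting≈160521.3 (left) → 0 crossings.
Zeta: 2–3 at easting≈163130.7 (left), 4–1 at easting≈170936.4 (left) → 0 crossings.
Alpha: no edge straddles that height → 0 crossings.
Lambda: no edge straddles that height → 0 crossings.
Theta: 1–2 at easting≈196450.4 (right), 2–3 at easting≈183245.8 (right) → 2 crossings.
All counts are even, so the point lies outside every listed polygon.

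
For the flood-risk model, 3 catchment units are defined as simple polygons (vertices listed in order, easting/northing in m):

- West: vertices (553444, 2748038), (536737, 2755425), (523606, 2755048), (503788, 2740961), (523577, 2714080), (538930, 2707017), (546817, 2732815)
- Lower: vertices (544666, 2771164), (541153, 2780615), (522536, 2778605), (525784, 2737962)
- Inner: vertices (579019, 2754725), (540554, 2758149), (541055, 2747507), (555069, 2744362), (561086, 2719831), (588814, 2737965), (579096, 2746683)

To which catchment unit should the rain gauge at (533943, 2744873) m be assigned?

Cast a ray rightward from (533943, 2744873). For each polygon, the edges (by vertex number in listed order) whose endpoints lie on opposite sides of northing = 2744873, where each meets that height, and whether that is right or left of the point:
West: 3–4 at easting≈509291.5 (left), 7–1 at easting≈552066.2 (right) → 1 crossing.
Lower: 3–4 at easting≈525231.7 (left), 4–1 at easting≈529714.3 (left) → 0 crossings.
Inner: 3–4 at easting≈552792.0 (right), 6–7 at easting≈581113.6 (right) → 2 crossings.
Only West has an odd count, so the point is inside West.

West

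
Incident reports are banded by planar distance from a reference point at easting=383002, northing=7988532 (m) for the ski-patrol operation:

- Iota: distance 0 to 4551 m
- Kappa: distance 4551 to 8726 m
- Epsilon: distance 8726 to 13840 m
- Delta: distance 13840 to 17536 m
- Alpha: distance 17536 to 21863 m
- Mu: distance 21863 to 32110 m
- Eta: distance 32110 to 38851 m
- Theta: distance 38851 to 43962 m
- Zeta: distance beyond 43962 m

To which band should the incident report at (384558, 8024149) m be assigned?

Eta

Distance = √((384558−383002)² + (8024149−7988532)²) = √(2421136.000 + 1268570689.000) = 35650.972 m.
32110 ≤ 35650.972 < 38851 → Eta.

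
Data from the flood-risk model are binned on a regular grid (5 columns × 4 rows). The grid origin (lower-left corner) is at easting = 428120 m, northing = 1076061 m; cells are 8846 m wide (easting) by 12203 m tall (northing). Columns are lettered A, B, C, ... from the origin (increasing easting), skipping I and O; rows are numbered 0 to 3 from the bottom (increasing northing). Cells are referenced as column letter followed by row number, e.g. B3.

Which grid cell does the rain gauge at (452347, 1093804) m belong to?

Column index: ⌊(452347 − 428120) / 8846⌋ = ⌊2.739⌋ = 2 → column C
Row offset from origin: ⌊(1093804 − 1076061) / 12203⌋ = ⌊1.454⌋ = 1 → row 1

C1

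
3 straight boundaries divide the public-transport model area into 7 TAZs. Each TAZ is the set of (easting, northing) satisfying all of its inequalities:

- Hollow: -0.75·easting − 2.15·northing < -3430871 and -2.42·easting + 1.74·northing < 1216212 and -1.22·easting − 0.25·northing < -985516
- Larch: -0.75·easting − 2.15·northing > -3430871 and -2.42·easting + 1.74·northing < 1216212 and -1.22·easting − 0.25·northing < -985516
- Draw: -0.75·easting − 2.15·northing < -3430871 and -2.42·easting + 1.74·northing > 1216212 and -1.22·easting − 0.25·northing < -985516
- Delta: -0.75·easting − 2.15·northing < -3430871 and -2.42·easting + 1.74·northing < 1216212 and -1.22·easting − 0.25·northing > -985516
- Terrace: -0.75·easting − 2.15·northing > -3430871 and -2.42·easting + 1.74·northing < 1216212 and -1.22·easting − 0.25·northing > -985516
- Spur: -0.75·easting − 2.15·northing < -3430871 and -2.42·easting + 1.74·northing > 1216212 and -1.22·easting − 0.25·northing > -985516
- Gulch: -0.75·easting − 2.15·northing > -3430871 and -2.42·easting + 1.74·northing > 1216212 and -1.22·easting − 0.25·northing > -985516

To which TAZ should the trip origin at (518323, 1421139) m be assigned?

-0.75·518323 − 2.15·1421139 = -3444191.100, which is < -3430871
-2.42·518323 + 1.74·1421139 = 1218440.200, which is > 1216212
-1.22·518323 − 0.25·1421139 = -987638.810, which is < -985516
This sign pattern matches Draw.

Draw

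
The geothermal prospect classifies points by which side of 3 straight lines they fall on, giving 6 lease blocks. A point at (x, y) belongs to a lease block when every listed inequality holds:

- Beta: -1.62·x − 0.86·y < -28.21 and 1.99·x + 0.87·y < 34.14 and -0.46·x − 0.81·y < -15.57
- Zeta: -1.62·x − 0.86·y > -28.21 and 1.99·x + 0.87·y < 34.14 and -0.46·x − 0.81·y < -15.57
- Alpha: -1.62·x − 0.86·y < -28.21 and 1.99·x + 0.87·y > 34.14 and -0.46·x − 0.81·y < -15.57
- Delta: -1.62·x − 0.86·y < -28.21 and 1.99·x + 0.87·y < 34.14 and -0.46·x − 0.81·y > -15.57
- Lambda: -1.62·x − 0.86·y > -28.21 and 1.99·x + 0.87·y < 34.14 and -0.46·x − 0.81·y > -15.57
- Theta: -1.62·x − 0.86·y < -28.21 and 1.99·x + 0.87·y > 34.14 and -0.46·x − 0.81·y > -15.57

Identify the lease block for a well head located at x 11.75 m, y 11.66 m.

Delta

-1.62·11.75 − 0.86·11.66 = -29.063, which is < -28.21
1.99·11.75 + 0.87·11.66 = 33.527, which is < 34.14
-0.46·11.75 − 0.81·11.66 = -14.850, which is > -15.57
This sign pattern matches Delta.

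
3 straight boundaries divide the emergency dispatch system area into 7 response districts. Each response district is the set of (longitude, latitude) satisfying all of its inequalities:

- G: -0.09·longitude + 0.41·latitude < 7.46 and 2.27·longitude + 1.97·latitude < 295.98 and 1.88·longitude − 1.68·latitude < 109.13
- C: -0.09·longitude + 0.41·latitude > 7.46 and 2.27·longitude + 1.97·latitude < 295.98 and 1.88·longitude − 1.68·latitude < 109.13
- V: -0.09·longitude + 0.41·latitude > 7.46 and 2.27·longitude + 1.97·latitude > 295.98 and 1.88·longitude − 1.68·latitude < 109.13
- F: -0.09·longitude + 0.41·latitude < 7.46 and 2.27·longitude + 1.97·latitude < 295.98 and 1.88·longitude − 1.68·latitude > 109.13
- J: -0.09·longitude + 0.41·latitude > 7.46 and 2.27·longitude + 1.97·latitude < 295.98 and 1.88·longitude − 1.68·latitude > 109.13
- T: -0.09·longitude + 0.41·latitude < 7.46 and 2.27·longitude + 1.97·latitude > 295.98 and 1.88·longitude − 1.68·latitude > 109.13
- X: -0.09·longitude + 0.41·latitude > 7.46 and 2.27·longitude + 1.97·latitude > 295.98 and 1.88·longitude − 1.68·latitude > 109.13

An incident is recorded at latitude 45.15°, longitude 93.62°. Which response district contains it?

-0.09·93.62 + 0.41·45.15 = 10.086, which is > 7.46
2.27·93.62 + 1.97·45.15 = 301.463, which is > 295.98
1.88·93.62 − 1.68·45.15 = 100.154, which is < 109.13
This sign pattern matches V.

V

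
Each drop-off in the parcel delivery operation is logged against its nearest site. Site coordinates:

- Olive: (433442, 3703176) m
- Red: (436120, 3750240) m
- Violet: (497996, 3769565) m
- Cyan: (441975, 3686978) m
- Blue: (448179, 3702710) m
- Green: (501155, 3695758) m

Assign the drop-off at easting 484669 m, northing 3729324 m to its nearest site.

Squared distances to each site:
Olive: 3307923433.000; Red: 2794484457.000; Violet: 1796947010.000; Cyan: 3615961352.000; Blue: 2039825096.000; Green: 1398464552.000.
Minimum at Green.

Green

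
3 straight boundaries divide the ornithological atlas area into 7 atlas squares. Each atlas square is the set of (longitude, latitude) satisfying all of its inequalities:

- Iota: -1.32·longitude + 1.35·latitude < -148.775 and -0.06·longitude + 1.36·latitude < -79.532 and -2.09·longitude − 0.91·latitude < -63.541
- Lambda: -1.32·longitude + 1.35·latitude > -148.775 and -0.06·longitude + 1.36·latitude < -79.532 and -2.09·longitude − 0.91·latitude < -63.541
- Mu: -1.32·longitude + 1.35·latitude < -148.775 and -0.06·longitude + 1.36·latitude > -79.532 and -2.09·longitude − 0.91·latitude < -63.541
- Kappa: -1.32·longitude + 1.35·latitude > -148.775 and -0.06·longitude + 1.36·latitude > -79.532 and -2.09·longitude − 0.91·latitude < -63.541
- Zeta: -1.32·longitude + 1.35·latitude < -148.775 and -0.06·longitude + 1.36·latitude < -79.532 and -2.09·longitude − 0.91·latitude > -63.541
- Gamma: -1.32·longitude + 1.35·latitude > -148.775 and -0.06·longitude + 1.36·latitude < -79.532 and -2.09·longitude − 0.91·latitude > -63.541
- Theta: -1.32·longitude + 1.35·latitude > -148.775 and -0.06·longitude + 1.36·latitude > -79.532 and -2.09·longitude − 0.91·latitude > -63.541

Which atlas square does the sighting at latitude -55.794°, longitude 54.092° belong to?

-1.32·54.092 + 1.35·-55.794 = -146.723, which is > -148.775
-0.06·54.092 + 1.36·-55.794 = -79.125, which is > -79.532
-2.09·54.092 − 0.91·-55.794 = -62.280, which is > -63.541
This sign pattern matches Theta.

Theta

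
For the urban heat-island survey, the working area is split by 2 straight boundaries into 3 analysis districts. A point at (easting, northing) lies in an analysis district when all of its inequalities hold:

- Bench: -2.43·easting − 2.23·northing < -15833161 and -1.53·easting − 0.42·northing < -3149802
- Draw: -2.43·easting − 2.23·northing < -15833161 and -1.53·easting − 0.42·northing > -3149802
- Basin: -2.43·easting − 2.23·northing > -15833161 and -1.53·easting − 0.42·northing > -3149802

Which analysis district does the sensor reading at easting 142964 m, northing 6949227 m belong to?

Draw

-2.43·142964 − 2.23·6949227 = -15844178.730, which is < -15833161
-1.53·142964 − 0.42·6949227 = -3137410.260, which is > -3149802
This sign pattern matches Draw.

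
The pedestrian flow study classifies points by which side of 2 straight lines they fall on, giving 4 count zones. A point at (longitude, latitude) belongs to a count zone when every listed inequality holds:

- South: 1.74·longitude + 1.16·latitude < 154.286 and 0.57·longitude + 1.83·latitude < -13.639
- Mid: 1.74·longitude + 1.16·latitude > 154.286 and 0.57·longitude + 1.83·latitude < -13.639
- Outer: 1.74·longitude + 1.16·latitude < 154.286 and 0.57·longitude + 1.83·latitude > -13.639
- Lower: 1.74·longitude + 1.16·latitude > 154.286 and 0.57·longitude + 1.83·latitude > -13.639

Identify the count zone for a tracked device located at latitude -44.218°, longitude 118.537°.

Lower

1.74·118.537 + 1.16·-44.218 = 154.962, which is > 154.286
0.57·118.537 + 1.83·-44.218 = -13.353, which is > -13.639
This sign pattern matches Lower.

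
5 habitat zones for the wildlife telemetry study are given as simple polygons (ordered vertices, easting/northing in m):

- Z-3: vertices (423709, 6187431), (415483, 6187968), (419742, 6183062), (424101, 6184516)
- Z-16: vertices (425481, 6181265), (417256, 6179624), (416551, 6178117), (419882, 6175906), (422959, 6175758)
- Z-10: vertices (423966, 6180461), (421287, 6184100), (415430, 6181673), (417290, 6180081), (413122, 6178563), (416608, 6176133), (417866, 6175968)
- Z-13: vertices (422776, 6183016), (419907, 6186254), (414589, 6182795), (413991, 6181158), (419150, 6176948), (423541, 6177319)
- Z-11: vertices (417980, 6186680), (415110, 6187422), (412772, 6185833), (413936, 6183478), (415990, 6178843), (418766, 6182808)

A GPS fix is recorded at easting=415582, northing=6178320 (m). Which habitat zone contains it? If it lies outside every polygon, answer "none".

Z-10

Cast a ray rightward from (415582, 6178320). For each polygon, the edges (by vertex number in listed order) whose endpoints lie on opposite sides of northing = 6178320, where each meets that height, and whether that is right or left of the point:
Z-3: no edge straddles that height → 0 crossings.
Z-16: 2–3 at easting≈416646.0 (right), 5–1 at easting≈424132.3 (right) → 2 crossings.
Z-10: 5–6 at easting≈413470.6 (left), 7–1 at easting≈421059.2 (right) → 1 crossing.
Z-13: 4–5 at easting≈417468.7 (right), 6–1 at easting≈423406.6 (right) → 2 crossings.
Z-11: no edge straddles that height → 0 crossings.
Only Z-10 has an odd count, so the point is inside Z-10.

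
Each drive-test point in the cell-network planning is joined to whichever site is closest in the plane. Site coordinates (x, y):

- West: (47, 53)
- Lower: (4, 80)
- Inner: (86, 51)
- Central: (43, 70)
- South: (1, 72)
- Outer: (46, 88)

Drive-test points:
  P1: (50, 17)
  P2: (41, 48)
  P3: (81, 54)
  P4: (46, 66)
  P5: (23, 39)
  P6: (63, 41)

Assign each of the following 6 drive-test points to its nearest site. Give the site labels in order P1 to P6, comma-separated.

P1 → West (d²=1305.00)
P2 → West (d²=61.00)
P3 → Inner (d²=34.00)
P4 → Central (d²=25.00)
P5 → West (d²=772.00)
P6 → West (d²=400.00)

West, West, Inner, Central, West, West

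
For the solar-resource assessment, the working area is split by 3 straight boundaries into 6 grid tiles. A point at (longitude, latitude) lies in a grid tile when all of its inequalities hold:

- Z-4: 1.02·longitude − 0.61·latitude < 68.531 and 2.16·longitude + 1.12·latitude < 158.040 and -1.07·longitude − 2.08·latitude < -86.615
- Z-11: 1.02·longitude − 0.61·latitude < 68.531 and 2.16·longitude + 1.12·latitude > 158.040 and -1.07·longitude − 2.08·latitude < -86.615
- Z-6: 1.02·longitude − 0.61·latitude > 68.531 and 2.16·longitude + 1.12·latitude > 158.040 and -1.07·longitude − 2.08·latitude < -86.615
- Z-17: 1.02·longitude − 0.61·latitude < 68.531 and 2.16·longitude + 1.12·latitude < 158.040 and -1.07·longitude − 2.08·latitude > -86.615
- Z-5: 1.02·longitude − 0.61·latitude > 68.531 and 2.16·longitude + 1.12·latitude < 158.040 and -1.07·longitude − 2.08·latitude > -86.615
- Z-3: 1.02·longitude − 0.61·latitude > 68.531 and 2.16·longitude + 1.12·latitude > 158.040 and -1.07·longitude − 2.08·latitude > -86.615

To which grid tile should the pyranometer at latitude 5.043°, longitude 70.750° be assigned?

1.02·70.750 − 0.61·5.043 = 69.089, which is > 68.531
2.16·70.750 + 1.12·5.043 = 158.468, which is > 158.040
-1.07·70.750 − 2.08·5.043 = -86.192, which is > -86.615
This sign pattern matches Z-3.

Z-3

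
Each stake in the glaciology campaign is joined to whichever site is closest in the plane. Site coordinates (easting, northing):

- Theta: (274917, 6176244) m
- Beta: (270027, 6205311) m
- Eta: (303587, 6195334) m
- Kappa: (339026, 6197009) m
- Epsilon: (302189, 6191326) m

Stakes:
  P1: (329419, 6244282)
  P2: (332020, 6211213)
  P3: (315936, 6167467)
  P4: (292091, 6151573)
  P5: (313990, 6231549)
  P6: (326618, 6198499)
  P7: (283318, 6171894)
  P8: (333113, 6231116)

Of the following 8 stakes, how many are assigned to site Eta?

P1 → Kappa
P2 → Kappa
P3 → Epsilon
P4 → Theta
P5 → Eta
P6 → Kappa
P7 → Theta
P8 → Kappa
1 of the 8 goes to Eta.

1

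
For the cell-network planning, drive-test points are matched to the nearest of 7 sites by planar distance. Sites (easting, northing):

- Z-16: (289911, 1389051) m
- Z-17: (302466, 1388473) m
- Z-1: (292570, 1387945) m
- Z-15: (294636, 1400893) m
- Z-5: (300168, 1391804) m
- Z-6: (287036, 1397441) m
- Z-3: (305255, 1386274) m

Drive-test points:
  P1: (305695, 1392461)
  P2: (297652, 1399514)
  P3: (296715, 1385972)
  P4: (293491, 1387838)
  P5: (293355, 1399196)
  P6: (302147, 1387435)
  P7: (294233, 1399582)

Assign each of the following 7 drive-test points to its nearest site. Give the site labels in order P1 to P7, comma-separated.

Z-17, Z-15, Z-1, Z-1, Z-15, Z-17, Z-15

P1 → Z-17 (d²=26330585.00)
P2 → Z-15 (d²=10997897.00)
P3 → Z-1 (d²=21073754.00)
P4 → Z-1 (d²=859690.00)
P5 → Z-15 (d²=4520770.00)
P6 → Z-17 (d²=1179205.00)
P7 → Z-15 (d²=1881130.00)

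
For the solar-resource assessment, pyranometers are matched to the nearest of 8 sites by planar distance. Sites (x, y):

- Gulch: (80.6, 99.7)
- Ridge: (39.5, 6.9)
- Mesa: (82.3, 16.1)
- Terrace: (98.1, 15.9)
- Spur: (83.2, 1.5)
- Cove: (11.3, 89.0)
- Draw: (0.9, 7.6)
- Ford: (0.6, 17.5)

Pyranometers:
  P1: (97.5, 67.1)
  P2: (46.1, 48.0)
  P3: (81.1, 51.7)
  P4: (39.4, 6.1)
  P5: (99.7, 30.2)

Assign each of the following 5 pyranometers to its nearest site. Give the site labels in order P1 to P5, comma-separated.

Gulch, Ridge, Mesa, Ridge, Terrace

P1 → Gulch (d²=1348.37)
P2 → Ridge (d²=1732.77)
P3 → Mesa (d²=1268.80)
P4 → Ridge (d²=0.65)
P5 → Terrace (d²=207.05)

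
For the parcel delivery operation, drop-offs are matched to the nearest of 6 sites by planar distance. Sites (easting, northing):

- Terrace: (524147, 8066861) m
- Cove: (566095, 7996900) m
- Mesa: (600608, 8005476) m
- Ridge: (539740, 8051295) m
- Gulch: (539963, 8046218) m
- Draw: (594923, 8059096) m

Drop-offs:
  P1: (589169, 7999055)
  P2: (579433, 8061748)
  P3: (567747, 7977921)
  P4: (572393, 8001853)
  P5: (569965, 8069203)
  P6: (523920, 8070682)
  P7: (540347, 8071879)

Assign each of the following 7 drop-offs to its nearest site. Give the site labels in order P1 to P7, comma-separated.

P1 → Mesa (d²=172079962.00)
P2 → Draw (d²=246973204.00)
P3 → Cove (d²=362931545.00)
P4 → Cove (d²=64197013.00)
P5 → Draw (d²=725053213.00)
P6 → Terrace (d²=14651570.00)
P7 → Terrace (d²=287620324.00)

Mesa, Draw, Cove, Cove, Draw, Terrace, Terrace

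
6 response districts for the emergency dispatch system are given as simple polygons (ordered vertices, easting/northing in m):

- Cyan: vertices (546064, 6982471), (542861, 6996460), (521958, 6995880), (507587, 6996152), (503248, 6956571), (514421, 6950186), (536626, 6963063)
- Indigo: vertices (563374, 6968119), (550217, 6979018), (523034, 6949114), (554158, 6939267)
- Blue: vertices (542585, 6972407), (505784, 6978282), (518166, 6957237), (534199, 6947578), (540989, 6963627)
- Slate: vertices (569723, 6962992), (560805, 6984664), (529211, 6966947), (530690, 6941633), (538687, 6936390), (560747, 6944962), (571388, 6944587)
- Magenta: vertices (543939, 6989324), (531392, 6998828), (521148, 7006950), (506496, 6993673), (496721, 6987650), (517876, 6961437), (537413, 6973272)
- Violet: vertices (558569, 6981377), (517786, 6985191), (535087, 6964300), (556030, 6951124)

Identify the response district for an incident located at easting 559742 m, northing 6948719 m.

Slate

Cast a ray rightward from (559742, 6948719). For each polygon, the edges (by vertex number in listed order) whose endpoints lie on opposite sides of northing = 6948719, where each meets that height, and whether that is right or left of the point:
Cyan: no edge straddles that height → 0 crossings.
Indigo: 3–4 at easting≈524282.5 (left), 4–1 at easting≈557177.2 (left) → 0 crossings.
Blue: 3–4 at easting≈532305.1 (left), 4–5 at easting≈534681.7 (left) → 0 crossings.
Slate: 3–4 at easting≈530276.0 (left), 7–1 at easting≈571014.2 (right) → 1 crossing.
Magenta: no edge straddles that height → 0 crossings.
Violet: no edge straddles that height → 0 crossings.
Only Slate has an odd count, so the point is inside Slate.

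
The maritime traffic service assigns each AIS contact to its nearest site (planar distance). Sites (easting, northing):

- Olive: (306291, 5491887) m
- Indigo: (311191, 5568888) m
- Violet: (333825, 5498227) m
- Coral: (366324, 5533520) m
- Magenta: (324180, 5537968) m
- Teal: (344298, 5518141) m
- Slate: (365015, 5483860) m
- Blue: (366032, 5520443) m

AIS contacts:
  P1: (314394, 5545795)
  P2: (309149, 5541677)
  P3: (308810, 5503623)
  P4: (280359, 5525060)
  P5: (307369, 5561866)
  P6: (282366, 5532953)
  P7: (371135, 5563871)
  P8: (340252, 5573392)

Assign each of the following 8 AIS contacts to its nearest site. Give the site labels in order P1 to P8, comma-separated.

P1 → Magenta (d²=157027725.00)
P2 → Magenta (d²=239687642.00)
P3 → Olive (d²=144079057.00)
P4 → Olive (d²=1772916553.00)
P5 → Indigo (d²=63916168.00)
P6 → Magenta (d²=1773560821.00)
P7 → Coral (d²=944328922.00)
P8 → Indigo (d²=864827737.00)

Magenta, Magenta, Olive, Olive, Indigo, Magenta, Coral, Indigo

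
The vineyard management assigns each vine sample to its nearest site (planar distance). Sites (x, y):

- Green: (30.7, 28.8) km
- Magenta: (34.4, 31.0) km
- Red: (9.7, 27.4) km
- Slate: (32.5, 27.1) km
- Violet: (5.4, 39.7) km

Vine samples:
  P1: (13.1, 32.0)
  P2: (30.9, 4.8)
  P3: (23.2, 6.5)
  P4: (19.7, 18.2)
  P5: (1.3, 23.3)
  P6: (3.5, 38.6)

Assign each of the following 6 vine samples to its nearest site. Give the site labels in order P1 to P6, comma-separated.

Red, Slate, Slate, Red, Red, Violet

P1 → Red (d²=32.72)
P2 → Slate (d²=499.85)
P3 → Slate (d²=510.85)
P4 → Red (d²=184.64)
P5 → Red (d²=87.37)
P6 → Violet (d²=4.82)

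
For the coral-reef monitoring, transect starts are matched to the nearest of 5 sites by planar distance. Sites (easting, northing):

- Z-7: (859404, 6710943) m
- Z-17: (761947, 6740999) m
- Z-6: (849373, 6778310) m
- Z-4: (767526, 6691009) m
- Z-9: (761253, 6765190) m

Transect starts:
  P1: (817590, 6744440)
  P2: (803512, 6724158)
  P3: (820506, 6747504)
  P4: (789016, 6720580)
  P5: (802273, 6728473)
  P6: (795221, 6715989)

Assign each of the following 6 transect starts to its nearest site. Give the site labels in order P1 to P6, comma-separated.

Z-6, Z-17, Z-6, Z-17, Z-17, Z-4

P1 → Z-6 (d²=2157335989.00)
P2 → Z-17 (d²=2011268506.00)
P3 → Z-6 (d²=1782313325.00)
P4 → Z-17 (d²=1149666322.00)
P5 → Z-17 (d²=1783086952.00)
P6 → Z-4 (d²=1391013425.00)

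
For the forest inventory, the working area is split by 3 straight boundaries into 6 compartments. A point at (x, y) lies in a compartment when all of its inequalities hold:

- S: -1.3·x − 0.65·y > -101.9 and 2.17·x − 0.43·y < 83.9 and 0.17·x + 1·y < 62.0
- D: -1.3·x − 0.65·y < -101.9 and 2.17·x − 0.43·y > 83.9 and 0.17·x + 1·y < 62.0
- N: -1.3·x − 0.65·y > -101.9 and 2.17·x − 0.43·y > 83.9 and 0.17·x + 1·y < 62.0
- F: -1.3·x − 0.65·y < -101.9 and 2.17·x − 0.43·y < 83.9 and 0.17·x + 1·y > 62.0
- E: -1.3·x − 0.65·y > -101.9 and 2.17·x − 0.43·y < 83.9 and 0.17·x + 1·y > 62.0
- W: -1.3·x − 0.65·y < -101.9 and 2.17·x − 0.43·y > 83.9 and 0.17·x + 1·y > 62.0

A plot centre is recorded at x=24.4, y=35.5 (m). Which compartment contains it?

S

-1.3·24.4 − 0.65·35.5 = -54.795, which is > -101.9
2.17·24.4 − 0.43·35.5 = 37.683, which is < 83.9
0.17·24.4 + 1·35.5 = 39.648, which is < 62.0
This sign pattern matches S.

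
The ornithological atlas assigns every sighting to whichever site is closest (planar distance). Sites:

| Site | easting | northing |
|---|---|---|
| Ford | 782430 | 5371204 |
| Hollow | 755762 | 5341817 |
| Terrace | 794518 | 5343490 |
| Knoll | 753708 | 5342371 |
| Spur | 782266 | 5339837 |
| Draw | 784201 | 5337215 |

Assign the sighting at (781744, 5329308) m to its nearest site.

Draw

Squared distances to each site:
Ford: 1755745412.000; Hollow: 831539405.000; Terrace: 364304200.000; Knoll: 956659265.000; Spur: 111132325.000; Draw: 68557498.000.
Minimum at Draw.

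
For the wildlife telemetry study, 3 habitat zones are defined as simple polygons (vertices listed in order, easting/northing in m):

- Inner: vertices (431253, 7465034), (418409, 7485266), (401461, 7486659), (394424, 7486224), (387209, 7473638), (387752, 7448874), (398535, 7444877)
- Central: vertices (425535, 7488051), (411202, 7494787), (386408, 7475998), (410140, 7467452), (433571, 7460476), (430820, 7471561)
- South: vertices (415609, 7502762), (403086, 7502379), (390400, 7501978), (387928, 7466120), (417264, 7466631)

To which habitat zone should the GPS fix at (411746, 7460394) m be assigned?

Cast a ray rightward from (411746, 7460394). For each polygon, the edges (by vertex number in listed order) whose endpoints lie on opposite sides of northing = 7460394, where each meets that height, and whether that is right or left of the point:
Inner: 5–6 at easting≈387499.4 (left), 7–1 at easting≈423721.5 (right) → 1 crossing.
Central: no edge straddles that height → 0 crossings.
South: no edge straddles that height → 0 crossings.
Only Inner has an odd count, so the point is inside Inner.

Inner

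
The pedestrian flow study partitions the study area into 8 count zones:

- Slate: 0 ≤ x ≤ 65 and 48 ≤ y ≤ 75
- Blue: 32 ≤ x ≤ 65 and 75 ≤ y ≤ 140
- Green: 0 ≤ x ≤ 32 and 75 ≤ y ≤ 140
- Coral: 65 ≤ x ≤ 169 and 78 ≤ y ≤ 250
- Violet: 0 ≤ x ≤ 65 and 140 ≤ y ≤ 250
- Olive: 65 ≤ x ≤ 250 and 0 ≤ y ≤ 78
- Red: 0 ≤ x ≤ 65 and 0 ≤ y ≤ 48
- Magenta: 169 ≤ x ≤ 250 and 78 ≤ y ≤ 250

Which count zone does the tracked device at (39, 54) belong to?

The point has x = 39 and y = 54.
Only Slate satisfies 0 ≤ x ≤ 65 and 48 ≤ y ≤ 75.

Slate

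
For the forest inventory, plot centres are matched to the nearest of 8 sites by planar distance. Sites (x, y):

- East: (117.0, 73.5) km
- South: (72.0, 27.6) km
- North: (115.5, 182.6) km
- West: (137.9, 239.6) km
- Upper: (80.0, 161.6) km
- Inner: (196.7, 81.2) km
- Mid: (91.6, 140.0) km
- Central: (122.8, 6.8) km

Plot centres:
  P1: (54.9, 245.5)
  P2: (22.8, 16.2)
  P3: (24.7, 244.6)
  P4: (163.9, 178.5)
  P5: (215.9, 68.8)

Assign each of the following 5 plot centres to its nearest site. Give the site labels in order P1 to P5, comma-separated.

P1 → West (d²=6923.81)
P2 → South (d²=2550.60)
P3 → Upper (d²=9947.09)
P4 → North (d²=2359.37)
P5 → Inner (d²=522.40)

West, South, Upper, North, Inner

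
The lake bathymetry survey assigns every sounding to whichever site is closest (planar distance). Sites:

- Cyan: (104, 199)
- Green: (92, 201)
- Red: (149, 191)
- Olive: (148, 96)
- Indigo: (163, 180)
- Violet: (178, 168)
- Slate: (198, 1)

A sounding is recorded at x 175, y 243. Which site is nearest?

Squared distances to each site:
Cyan: 6977.000; Green: 8653.000; Red: 3380.000; Olive: 22338.000; Indigo: 4113.000; Violet: 5634.000; Slate: 59093.000.
Minimum at Red.

Red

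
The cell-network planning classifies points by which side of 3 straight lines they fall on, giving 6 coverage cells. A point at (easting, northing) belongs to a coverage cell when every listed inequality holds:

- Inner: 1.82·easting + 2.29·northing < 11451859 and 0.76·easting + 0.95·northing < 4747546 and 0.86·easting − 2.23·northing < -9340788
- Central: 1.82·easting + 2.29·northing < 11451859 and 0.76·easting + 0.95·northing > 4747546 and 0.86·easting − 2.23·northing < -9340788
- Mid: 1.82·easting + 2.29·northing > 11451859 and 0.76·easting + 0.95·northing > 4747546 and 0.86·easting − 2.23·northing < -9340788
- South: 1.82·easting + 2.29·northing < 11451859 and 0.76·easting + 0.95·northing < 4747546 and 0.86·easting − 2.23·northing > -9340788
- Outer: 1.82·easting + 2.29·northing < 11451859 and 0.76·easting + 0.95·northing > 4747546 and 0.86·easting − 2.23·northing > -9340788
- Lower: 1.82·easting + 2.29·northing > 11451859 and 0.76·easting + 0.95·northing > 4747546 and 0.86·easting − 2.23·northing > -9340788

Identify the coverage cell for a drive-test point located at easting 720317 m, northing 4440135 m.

Lower

1.82·720317 + 2.29·4440135 = 11478886.090, which is > 11451859
0.76·720317 + 0.95·4440135 = 4765569.170, which is > 4747546
0.86·720317 − 2.23·4440135 = -9282028.430, which is > -9340788
This sign pattern matches Lower.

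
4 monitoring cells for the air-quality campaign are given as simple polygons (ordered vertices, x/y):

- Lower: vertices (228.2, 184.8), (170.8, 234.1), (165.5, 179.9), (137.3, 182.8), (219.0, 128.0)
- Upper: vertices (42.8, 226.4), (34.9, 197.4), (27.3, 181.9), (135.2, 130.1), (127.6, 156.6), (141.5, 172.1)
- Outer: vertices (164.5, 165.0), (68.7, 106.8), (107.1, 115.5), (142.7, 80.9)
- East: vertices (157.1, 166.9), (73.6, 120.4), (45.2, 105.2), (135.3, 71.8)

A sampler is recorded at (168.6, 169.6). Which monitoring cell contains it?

Cast a ray rightward from (168.6, 169.6). For each polygon, the edges (by vertex number in listed order) whose endpoints lie on opposite sides of y = 169.6, where each meets that height, and whether that is right or left of the point:
Lower: 4–5 at x≈156.98 (left), 5–1 at x≈225.74 (right) → 1 crossing.
Upper: 3–4 at x≈52.92 (left), 5–6 at x≈139.26 (left) → 0 crossings.
Outer: no edge straddles that height → 0 crossings.
East: no edge straddles that height → 0 crossings.
Only Lower has an odd count, so the point is inside Lower.

Lower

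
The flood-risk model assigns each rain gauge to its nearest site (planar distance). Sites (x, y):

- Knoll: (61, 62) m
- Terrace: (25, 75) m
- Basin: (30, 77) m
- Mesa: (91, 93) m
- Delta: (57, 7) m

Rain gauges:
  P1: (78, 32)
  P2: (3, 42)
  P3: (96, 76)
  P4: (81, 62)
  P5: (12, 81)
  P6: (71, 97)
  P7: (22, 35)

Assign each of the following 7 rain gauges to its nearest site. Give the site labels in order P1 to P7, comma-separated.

P1 → Delta (d²=1066.00)
P2 → Terrace (d²=1573.00)
P3 → Mesa (d²=314.00)
P4 → Knoll (d²=400.00)
P5 → Terrace (d²=205.00)
P6 → Mesa (d²=416.00)
P7 → Terrace (d²=1609.00)

Delta, Terrace, Mesa, Knoll, Terrace, Mesa, Terrace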